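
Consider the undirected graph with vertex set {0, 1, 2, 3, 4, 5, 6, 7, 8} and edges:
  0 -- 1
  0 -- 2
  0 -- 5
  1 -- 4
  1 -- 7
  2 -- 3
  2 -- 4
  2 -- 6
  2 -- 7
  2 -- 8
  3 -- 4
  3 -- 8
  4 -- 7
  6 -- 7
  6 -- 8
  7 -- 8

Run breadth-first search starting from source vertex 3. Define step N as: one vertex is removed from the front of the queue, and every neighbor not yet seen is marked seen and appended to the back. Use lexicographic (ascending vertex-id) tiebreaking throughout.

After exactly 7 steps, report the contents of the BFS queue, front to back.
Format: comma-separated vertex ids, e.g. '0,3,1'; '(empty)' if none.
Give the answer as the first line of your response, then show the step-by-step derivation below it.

1,5

step 1: dequeue 3; queue=[2,4,8]; order=3
step 2: dequeue 2; queue=[4,8,0,6,7]; order=3,2
step 3: dequeue 4; queue=[8,0,6,7,1]; order=3,2,4
step 4: dequeue 8; queue=[0,6,7,1]; order=3,2,4,8
step 5: dequeue 0; queue=[6,7,1,5]; order=3,2,4,8,0
step 6: dequeue 6; queue=[7,1,5]; order=3,2,4,8,0,6
step 7: dequeue 7; queue=[1,5]; order=3,2,4,8,0,6,7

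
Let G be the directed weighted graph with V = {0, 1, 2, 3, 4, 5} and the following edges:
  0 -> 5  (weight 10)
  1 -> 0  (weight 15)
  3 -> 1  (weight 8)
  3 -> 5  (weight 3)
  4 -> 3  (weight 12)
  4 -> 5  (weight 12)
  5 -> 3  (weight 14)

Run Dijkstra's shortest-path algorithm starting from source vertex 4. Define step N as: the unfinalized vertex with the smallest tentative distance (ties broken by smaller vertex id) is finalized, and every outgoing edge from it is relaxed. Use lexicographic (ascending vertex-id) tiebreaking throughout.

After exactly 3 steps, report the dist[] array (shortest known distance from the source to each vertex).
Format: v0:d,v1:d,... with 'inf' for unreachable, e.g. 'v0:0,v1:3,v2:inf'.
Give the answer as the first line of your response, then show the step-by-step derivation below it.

v0:inf,v1:20,v2:inf,v3:12,v4:0,v5:12

step 1: dist = v0:inf,v1:inf,v2:inf,v3:12,v4:0,v5:12
step 2: dist = v0:inf,v1:20,v2:inf,v3:12,v4:0,v5:12
step 3: dist = v0:inf,v1:20,v2:inf,v3:12,v4:0,v5:12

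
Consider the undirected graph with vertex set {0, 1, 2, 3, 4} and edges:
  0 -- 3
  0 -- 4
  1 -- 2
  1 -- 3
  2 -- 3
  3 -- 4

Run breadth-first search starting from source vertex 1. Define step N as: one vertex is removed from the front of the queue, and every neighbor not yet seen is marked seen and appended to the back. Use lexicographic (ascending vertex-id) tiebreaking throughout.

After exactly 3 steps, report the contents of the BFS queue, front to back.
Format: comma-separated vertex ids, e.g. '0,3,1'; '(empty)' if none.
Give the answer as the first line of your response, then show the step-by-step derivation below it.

0,4

step 1: dequeue 1; queue=[2,3]; order=1
step 2: dequeue 2; queue=[3]; order=1,2
step 3: dequeue 3; queue=[0,4]; order=1,2,3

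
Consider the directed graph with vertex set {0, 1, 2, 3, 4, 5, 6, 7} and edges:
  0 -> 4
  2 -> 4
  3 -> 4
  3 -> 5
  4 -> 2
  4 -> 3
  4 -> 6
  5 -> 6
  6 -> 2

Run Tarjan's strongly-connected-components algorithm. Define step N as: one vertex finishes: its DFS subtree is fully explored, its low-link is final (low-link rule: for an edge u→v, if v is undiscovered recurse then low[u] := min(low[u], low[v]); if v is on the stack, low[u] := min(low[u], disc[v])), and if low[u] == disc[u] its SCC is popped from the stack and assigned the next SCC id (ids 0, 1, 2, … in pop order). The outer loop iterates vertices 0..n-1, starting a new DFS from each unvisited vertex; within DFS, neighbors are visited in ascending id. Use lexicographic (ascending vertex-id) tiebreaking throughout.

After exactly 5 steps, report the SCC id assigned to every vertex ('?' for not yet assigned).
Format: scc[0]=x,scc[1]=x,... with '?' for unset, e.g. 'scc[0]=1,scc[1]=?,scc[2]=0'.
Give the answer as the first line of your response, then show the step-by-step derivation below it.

scc[0]=?,scc[1]=?,scc[2]=0,scc[3]=0,scc[4]=0,scc[5]=0,scc[6]=0,scc[7]=?

step 1: low=(low[0]=0,low[1]=?,low[2]=1,low[3]=?,low[4]=1,low[5]=?,low[6]=?,low[7]=?); scc=(scc[0]=?,scc[1]=?,scc[2]=?,scc[3]=?,scc[4]=?,scc[5]=?,scc[6]=?,scc[7]=?)
step 2: low=(low[0]=0,low[1]=?,low[2]=1,low[3]=1,low[4]=1,low[5]=4,low[6]=2,low[7]=?); scc=(scc[0]=?,scc[1]=?,scc[2]=?,scc[3]=?,scc[4]=?,scc[5]=?,scc[6]=?,scc[7]=?)
step 3: low=(low[0]=0,low[1]=?,low[2]=1,low[3]=1,low[4]=1,low[5]=2,low[6]=2,low[7]=?); scc=(scc[0]=?,scc[1]=?,scc[2]=?,scc[3]=?,scc[4]=?,scc[5]=?,scc[6]=?,scc[7]=?)
step 4: low=(low[0]=0,low[1]=?,low[2]=1,low[3]=1,low[4]=1,low[5]=2,low[6]=2,low[7]=?); scc=(scc[0]=?,scc[1]=?,scc[2]=?,scc[3]=?,scc[4]=?,scc[5]=?,scc[6]=?,scc[7]=?)
step 5: low=(low[0]=0,low[1]=?,low[2]=1,low[3]=1,low[4]=1,low[5]=2,low[6]=2,low[7]=?); scc=(scc[0]=?,scc[1]=?,scc[2]=0,scc[3]=0,scc[4]=0,scc[5]=0,scc[6]=0,scc[7]=?)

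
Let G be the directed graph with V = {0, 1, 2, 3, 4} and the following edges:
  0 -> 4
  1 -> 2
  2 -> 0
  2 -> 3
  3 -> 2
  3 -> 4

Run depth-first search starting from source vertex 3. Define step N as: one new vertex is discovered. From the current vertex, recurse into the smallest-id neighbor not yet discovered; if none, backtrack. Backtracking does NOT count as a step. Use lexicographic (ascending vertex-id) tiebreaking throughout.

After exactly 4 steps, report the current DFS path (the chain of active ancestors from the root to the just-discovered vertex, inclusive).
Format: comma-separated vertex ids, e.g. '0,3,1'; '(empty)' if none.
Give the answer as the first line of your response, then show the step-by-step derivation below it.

3,2,0,4

step 1: discover 3; path=3; order=3
step 2: discover 2; path=3>2; order=3,2
step 3: discover 0; path=3>2>0; order=3,2,0
step 4: discover 4; path=3>2>0>4; order=3,2,0,4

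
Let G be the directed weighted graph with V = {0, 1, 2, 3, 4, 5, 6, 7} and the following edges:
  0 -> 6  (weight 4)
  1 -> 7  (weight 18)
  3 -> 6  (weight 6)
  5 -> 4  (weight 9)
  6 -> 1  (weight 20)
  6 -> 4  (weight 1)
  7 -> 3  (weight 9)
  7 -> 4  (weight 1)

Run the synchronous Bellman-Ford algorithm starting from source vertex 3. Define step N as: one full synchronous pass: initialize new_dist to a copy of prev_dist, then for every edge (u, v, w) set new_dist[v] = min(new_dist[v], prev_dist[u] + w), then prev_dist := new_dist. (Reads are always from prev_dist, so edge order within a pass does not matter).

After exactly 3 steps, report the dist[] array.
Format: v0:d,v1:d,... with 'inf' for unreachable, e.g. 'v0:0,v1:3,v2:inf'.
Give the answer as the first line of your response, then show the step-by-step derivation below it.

v0:inf,v1:26,v2:inf,v3:0,v4:7,v5:inf,v6:6,v7:44

step 1: dist = v0:inf,v1:inf,v2:inf,v3:0,v4:inf,v5:inf,v6:6,v7:inf
step 2: dist = v0:inf,v1:26,v2:inf,v3:0,v4:7,v5:inf,v6:6,v7:inf
step 3: dist = v0:inf,v1:26,v2:inf,v3:0,v4:7,v5:inf,v6:6,v7:44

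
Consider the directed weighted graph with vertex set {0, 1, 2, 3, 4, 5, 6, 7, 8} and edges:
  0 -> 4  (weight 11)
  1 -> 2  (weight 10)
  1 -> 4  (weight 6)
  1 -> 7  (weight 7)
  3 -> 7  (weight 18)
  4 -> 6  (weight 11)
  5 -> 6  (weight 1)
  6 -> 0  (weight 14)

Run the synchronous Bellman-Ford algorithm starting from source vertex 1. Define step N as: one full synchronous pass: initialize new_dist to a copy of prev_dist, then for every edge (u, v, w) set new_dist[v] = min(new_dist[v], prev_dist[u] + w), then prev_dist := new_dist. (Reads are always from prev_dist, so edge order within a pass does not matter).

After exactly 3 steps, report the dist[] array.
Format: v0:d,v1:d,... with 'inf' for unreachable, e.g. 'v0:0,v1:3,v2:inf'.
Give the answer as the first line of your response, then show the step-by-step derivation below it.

v0:31,v1:0,v2:10,v3:inf,v4:6,v5:inf,v6:17,v7:7,v8:inf

step 1: dist = v0:inf,v1:0,v2:10,v3:inf,v4:6,v5:inf,v6:inf,v7:7,v8:inf
step 2: dist = v0:inf,v1:0,v2:10,v3:inf,v4:6,v5:inf,v6:17,v7:7,v8:inf
step 3: dist = v0:31,v1:0,v2:10,v3:inf,v4:6,v5:inf,v6:17,v7:7,v8:inf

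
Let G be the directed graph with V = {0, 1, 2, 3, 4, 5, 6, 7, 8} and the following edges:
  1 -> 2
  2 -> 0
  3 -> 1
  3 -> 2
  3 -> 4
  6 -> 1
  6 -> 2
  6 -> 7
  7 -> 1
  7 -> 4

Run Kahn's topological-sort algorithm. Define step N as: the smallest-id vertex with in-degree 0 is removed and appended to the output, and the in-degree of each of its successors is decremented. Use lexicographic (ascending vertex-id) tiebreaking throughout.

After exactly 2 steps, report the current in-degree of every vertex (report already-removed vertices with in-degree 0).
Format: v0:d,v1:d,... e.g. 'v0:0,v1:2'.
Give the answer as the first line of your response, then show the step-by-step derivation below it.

v0:1,v1:2,v2:2,v3:0,v4:1,v5:0,v6:0,v7:1,v8:0

step 1: output 3; order=[3]; indeg=(1,2,2,0,1,0,0,1,0)
step 2: output 5; order=[3,5]; indeg=(1,2,2,0,1,0,0,1,0)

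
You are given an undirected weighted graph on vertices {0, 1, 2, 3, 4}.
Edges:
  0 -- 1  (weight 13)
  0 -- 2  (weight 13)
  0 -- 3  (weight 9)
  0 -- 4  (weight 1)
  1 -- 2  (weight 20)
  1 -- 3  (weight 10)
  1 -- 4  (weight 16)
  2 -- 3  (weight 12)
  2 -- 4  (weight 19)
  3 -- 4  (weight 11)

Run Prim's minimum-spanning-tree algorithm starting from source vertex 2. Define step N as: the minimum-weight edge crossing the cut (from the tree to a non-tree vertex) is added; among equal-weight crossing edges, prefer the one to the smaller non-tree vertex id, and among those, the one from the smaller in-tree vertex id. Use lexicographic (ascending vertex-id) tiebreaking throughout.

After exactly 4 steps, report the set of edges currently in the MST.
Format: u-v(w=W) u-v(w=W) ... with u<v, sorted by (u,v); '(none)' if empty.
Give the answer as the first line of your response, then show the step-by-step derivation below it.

0-3(w=9) 0-4(w=1) 1-3(w=10) 2-3(w=12)

step 1: add edge 2-3 (w=12); MST = {2-3(w=12)}
step 2: add edge 0-3 (w=9); MST = {0-3(w=9) 2-3(w=12)}
step 3: add edge 0-4 (w=1); MST = {0-3(w=9) 0-4(w=1) 2-3(w=12)}
step 4: add edge 1-3 (w=10); MST = {0-3(w=9) 0-4(w=1) 1-3(w=10) 2-3(w=12)}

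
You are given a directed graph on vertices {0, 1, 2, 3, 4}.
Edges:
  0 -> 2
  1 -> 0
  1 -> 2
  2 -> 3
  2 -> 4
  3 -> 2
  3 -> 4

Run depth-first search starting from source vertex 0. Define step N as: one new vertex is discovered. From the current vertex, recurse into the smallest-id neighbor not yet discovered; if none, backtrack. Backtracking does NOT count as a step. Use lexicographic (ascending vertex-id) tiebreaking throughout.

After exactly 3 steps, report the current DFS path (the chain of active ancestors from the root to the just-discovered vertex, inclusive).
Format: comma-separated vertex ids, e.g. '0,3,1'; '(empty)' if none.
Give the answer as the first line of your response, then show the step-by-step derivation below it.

0,2,3

step 1: discover 0; path=0; order=0
step 2: discover 2; path=0>2; order=0,2
step 3: discover 3; path=0>2>3; order=0,2,3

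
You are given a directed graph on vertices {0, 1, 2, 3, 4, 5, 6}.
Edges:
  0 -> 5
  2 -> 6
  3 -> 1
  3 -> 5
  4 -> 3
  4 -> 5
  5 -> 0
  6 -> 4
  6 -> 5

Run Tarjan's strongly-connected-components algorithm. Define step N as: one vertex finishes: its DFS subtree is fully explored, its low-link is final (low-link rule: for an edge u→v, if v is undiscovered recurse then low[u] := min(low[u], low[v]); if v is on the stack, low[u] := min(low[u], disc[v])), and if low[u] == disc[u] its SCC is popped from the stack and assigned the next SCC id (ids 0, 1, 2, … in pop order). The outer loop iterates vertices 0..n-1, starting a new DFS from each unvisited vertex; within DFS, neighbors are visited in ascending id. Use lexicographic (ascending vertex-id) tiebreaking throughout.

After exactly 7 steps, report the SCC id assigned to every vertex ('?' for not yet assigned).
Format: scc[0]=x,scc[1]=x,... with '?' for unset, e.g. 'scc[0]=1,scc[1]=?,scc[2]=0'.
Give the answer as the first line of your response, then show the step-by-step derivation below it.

scc[0]=0,scc[1]=1,scc[2]=5,scc[3]=2,scc[4]=3,scc[5]=0,scc[6]=4

step 1: low=(low[0]=0,low[1]=?,low[2]=?,low[3]=?,low[4]=?,low[5]=0,low[6]=?); scc=(scc[0]=?,scc[1]=?,scc[2]=?,scc[3]=?,scc[4]=?,scc[5]=?,scc[6]=?)
step 2: low=(low[0]=0,low[1]=?,low[2]=?,low[3]=?,low[4]=?,low[5]=0,low[6]=?); scc=(scc[0]=0,scc[1]=?,scc[2]=?,scc[3]=?,scc[4]=?,scc[5]=0,scc[6]=?)
step 3: low=(low[0]=0,low[1]=2,low[2]=?,low[3]=?,low[4]=?,low[5]=0,low[6]=?); scc=(scc[0]=0,scc[1]=1,scc[2]=?,scc[3]=?,scc[4]=?,scc[5]=0,scc[6]=?)
step 4: low=(low[0]=0,low[1]=2,low[2]=3,low[3]=6,low[4]=5,low[5]=0,low[6]=4); scc=(scc[0]=0,scc[1]=1,scc[2]=?,scc[3]=2,scc[4]=?,scc[5]=0,scc[6]=?)
step 5: low=(low[0]=0,low[1]=2,low[2]=3,low[3]=6,low[4]=5,low[5]=0,low[6]=4); scc=(scc[0]=0,scc[1]=1,scc[2]=?,scc[3]=2,scc[4]=3,scc[5]=0,scc[6]=?)
step 6: low=(low[0]=0,low[1]=2,low[2]=3,low[3]=6,low[4]=5,low[5]=0,low[6]=4); scc=(scc[0]=0,scc[1]=1,scc[2]=?,scc[3]=2,scc[4]=3,scc[5]=0,scc[6]=4)
step 7: low=(low[0]=0,low[1]=2,low[2]=3,low[3]=6,low[4]=5,low[5]=0,low[6]=4); scc=(scc[0]=0,scc[1]=1,scc[2]=5,scc[3]=2,scc[4]=3,scc[5]=0,scc[6]=4)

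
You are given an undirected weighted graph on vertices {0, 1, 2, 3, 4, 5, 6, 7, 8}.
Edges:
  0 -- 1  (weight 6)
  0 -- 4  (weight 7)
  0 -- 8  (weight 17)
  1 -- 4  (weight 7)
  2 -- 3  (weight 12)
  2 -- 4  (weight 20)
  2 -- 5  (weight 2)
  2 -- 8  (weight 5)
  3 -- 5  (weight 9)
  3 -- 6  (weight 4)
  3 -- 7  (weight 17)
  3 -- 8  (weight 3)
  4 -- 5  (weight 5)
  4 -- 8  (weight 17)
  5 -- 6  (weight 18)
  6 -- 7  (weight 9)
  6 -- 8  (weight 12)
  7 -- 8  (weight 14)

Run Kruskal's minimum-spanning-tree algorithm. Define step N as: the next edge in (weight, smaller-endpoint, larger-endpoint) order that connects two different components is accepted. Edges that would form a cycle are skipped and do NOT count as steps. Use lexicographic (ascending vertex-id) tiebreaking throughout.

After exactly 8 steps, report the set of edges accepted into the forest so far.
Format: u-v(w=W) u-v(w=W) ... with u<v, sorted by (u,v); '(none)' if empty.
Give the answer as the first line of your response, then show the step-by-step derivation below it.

0-1(w=6) 0-4(w=7) 2-5(w=2) 2-8(w=5) 3-6(w=4) 3-8(w=3) 4-5(w=5) 6-7(w=9)

step 1: add edge 2-5 (w=2); MST = {2-5(w=2)}
step 2: add edge 3-8 (w=3); MST = {2-5(w=2) 3-8(w=3)}
step 3: add edge 3-6 (w=4); MST = {2-5(w=2) 3-6(w=4) 3-8(w=3)}
step 4: add edge 2-8 (w=5); MST = {2-5(w=2) 2-8(w=5) 3-6(w=4) 3-8(w=3)}
step 5: add edge 4-5 (w=5); MST = {2-5(w=2) 2-8(w=5) 3-6(w=4) 3-8(w=3) 4-5(w=5)}
step 6: add edge 0-1 (w=6); MST = {0-1(w=6) 2-5(w=2) 2-8(w=5) 3-6(w=4) 3-8(w=3) 4-5(w=5)}
step 7: add edge 0-4 (w=7); MST = {0-1(w=6) 0-4(w=7) 2-5(w=2) 2-8(w=5) 3-6(w=4) 3-8(w=3) 4-5(w=5)}
step 8: add edge 6-7 (w=9); MST = {0-1(w=6) 0-4(w=7) 2-5(w=2) 2-8(w=5) 3-6(w=4) 3-8(w=3) 4-5(w=5) 6-7(w=9)}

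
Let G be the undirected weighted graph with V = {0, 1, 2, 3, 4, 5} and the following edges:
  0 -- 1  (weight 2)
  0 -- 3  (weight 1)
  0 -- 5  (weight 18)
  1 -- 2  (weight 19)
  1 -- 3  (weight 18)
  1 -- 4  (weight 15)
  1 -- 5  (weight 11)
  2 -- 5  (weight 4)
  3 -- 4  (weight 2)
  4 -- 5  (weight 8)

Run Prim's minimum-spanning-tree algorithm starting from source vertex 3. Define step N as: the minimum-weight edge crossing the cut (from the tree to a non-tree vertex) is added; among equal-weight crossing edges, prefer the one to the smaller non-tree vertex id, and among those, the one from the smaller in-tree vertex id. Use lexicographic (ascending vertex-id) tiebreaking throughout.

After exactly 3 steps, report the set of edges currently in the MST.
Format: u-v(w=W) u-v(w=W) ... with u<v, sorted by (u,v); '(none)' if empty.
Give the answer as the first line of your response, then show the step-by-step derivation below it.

0-1(w=2) 0-3(w=1) 3-4(w=2)

step 1: add edge 0-3 (w=1); MST = {0-3(w=1)}
step 2: add edge 0-1 (w=2); MST = {0-1(w=2) 0-3(w=1)}
step 3: add edge 3-4 (w=2); MST = {0-1(w=2) 0-3(w=1) 3-4(w=2)}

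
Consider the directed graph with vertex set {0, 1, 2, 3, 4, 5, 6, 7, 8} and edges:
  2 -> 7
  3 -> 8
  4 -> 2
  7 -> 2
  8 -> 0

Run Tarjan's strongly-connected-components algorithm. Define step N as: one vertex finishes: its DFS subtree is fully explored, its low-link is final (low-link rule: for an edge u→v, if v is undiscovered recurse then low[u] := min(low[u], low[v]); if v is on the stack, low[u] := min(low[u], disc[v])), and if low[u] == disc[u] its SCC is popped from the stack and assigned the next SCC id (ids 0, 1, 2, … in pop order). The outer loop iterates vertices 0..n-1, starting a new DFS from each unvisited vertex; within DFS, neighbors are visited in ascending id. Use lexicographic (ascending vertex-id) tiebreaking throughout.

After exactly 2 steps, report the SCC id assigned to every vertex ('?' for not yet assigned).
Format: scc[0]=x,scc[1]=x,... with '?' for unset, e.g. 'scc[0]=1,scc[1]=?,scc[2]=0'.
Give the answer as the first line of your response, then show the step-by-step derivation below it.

scc[0]=0,scc[1]=1,scc[2]=?,scc[3]=?,scc[4]=?,scc[5]=?,scc[6]=?,scc[7]=?,scc[8]=?

step 1: low=(low[0]=0,low[1]=?,low[2]=?,low[3]=?,low[4]=?,low[5]=?,low[6]=?,low[7]=?,low[8]=?); scc=(scc[0]=0,scc[1]=?,scc[2]=?,scc[3]=?,scc[4]=?,scc[5]=?,scc[6]=?,scc[7]=?,scc[8]=?)
step 2: low=(low[0]=0,low[1]=1,low[2]=?,low[3]=?,low[4]=?,low[5]=?,low[6]=?,low[7]=?,low[8]=?); scc=(scc[0]=0,scc[1]=1,scc[2]=?,scc[3]=?,scc[4]=?,scc[5]=?,scc[6]=?,scc[7]=?,scc[8]=?)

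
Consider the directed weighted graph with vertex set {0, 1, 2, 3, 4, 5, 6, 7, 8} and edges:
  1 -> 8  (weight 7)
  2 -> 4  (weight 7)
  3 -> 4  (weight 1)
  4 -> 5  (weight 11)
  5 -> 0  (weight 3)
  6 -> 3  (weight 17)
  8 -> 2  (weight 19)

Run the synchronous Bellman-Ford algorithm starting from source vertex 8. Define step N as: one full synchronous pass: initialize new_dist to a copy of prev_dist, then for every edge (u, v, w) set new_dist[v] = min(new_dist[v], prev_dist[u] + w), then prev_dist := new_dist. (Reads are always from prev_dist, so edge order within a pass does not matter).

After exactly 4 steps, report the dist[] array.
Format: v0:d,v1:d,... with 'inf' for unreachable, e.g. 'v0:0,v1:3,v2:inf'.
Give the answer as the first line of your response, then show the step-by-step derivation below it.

v0:40,v1:inf,v2:19,v3:inf,v4:26,v5:37,v6:inf,v7:inf,v8:0

step 1: dist = v0:inf,v1:inf,v2:19,v3:inf,v4:inf,v5:inf,v6:inf,v7:inf,v8:0
step 2: dist = v0:inf,v1:inf,v2:19,v3:inf,v4:26,v5:inf,v6:inf,v7:inf,v8:0
step 3: dist = v0:inf,v1:inf,v2:19,v3:inf,v4:26,v5:37,v6:inf,v7:inf,v8:0
step 4: dist = v0:40,v1:inf,v2:19,v3:inf,v4:26,v5:37,v6:inf,v7:inf,v8:0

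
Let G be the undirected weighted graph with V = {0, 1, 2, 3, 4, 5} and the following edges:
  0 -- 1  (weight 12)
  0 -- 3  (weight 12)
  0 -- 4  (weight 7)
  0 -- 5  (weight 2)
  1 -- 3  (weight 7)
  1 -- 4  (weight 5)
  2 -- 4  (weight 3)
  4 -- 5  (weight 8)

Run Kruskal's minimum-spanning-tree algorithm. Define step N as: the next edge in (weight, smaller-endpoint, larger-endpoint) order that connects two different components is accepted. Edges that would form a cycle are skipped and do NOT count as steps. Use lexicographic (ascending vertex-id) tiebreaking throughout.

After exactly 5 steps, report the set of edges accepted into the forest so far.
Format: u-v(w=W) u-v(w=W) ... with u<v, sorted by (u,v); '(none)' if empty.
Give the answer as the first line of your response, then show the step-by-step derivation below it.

0-4(w=7) 0-5(w=2) 1-3(w=7) 1-4(w=5) 2-4(w=3)

step 1: add edge 0-5 (w=2); MST = {0-5(w=2)}
step 2: add edge 2-4 (w=3); MST = {0-5(w=2) 2-4(w=3)}
step 3: add edge 1-4 (w=5); MST = {0-5(w=2) 1-4(w=5) 2-4(w=3)}
step 4: add edge 0-4 (w=7); MST = {0-4(w=7) 0-5(w=2) 1-4(w=5) 2-4(w=3)}
step 5: add edge 1-3 (w=7); MST = {0-4(w=7) 0-5(w=2) 1-3(w=7) 1-4(w=5) 2-4(w=3)}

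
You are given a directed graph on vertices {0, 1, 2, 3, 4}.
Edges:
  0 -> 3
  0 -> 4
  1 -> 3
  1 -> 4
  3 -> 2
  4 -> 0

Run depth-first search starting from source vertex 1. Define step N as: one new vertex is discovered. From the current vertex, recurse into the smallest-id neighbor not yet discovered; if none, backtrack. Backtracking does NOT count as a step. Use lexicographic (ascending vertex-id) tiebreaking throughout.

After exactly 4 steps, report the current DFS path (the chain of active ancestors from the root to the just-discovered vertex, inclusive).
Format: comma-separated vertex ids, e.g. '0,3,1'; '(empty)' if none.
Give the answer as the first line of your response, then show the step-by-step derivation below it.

1,4

step 1: discover 1; path=1; order=1
step 2: discover 3; path=1>3; order=1,3
step 3: discover 2; path=1>3>2; order=1,3,2
step 4: discover 4; path=1>4; order=1,3,2,4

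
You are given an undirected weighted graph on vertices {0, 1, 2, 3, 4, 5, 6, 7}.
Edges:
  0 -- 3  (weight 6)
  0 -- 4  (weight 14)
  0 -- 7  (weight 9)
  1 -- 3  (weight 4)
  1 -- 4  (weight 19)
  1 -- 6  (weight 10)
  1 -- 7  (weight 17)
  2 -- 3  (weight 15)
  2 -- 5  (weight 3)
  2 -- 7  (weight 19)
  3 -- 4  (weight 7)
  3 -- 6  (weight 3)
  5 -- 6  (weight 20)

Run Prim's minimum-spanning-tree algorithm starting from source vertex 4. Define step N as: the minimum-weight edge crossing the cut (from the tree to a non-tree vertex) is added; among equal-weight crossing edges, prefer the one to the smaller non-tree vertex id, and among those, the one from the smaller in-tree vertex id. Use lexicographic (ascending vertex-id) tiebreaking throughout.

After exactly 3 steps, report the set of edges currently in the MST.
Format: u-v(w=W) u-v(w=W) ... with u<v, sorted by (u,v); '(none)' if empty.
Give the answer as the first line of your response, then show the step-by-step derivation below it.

1-3(w=4) 3-4(w=7) 3-6(w=3)

step 1: add edge 3-4 (w=7); MST = {3-4(w=7)}
step 2: add edge 3-6 (w=3); MST = {3-4(w=7) 3-6(w=3)}
step 3: add edge 1-3 (w=4); MST = {1-3(w=4) 3-4(w=7) 3-6(w=3)}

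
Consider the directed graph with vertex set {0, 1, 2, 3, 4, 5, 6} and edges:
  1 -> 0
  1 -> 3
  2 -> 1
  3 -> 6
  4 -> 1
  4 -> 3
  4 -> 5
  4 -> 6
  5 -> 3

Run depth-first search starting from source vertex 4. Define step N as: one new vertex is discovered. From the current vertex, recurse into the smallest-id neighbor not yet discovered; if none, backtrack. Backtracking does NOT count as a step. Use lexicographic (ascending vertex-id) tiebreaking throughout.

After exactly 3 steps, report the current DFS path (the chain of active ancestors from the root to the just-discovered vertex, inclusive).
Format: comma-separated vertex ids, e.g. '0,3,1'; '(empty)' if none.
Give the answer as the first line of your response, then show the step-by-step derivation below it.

4,1,0

step 1: discover 4; path=4; order=4
step 2: discover 1; path=4>1; order=4,1
step 3: discover 0; path=4>1>0; order=4,1,0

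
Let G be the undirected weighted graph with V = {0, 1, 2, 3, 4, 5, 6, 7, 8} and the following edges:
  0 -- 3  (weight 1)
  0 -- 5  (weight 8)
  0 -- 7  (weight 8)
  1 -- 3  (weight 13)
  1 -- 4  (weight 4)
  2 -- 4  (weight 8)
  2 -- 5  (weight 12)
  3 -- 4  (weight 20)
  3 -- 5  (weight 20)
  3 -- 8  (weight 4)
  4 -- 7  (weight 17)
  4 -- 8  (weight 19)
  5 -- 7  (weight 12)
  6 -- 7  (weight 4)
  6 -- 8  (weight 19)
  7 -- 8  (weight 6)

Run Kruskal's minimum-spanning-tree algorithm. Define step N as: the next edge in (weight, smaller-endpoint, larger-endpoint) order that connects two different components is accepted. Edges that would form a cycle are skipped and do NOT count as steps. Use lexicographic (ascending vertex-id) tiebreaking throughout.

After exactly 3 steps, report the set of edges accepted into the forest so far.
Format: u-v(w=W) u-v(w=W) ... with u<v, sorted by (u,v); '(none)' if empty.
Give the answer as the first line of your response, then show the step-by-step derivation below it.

0-3(w=1) 1-4(w=4) 3-8(w=4)

step 1: add edge 0-3 (w=1); MST = {0-3(w=1)}
step 2: add edge 1-4 (w=4); MST = {0-3(w=1) 1-4(w=4)}
step 3: add edge 3-8 (w=4); MST = {0-3(w=1) 1-4(w=4) 3-8(w=4)}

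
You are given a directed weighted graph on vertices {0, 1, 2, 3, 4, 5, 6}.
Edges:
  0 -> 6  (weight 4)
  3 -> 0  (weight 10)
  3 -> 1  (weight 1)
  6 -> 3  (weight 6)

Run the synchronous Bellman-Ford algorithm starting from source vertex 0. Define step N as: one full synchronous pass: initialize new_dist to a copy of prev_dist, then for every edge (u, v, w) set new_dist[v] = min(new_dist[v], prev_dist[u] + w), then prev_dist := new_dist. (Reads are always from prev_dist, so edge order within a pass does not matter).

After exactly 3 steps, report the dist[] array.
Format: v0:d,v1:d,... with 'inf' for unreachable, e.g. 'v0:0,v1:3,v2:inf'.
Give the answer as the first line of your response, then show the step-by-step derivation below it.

v0:0,v1:11,v2:inf,v3:10,v4:inf,v5:inf,v6:4

step 1: dist = v0:0,v1:inf,v2:inf,v3:inf,v4:inf,v5:inf,v6:4
step 2: dist = v0:0,v1:inf,v2:inf,v3:10,v4:inf,v5:inf,v6:4
step 3: dist = v0:0,v1:11,v2:inf,v3:10,v4:inf,v5:inf,v6:4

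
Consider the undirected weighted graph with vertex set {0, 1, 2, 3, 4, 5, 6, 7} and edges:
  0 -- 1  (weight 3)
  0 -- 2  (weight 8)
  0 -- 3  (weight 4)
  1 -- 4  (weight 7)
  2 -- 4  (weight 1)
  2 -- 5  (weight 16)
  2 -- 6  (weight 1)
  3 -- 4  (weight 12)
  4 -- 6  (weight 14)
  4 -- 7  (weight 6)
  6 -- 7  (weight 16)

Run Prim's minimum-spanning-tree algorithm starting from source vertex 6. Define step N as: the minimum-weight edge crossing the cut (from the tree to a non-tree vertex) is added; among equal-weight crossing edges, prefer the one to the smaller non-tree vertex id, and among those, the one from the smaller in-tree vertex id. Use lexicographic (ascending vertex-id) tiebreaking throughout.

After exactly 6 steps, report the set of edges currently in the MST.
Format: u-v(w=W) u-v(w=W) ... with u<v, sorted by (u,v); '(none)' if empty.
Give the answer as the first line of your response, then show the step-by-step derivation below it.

0-1(w=3) 0-3(w=4) 1-4(w=7) 2-4(w=1) 2-6(w=1) 4-7(w=6)

step 1: add edge 2-6 (w=1); MST = {2-6(w=1)}
step 2: add edge 2-4 (w=1); MST = {2-4(w=1) 2-6(w=1)}
step 3: add edge 4-7 (w=6); MST = {2-4(w=1) 2-6(w=1) 4-7(w=6)}
step 4: add edge 1-4 (w=7); MST = {1-4(w=7) 2-4(w=1) 2-6(w=1) 4-7(w=6)}
step 5: add edge 0-1 (w=3); MST = {0-1(w=3) 1-4(w=7) 2-4(w=1) 2-6(w=1) 4-7(w=6)}
step 6: add edge 0-3 (w=4); MST = {0-1(w=3) 0-3(w=4) 1-4(w=7) 2-4(w=1) 2-6(w=1) 4-7(w=6)}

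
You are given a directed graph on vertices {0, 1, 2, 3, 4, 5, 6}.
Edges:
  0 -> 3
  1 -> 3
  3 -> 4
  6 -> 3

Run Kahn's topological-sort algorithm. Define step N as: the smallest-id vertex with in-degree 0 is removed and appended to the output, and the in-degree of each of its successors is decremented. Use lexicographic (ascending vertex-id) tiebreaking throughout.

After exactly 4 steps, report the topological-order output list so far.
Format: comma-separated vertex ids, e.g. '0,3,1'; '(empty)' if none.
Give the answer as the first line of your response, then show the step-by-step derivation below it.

0,1,2,5

step 1: output 0; order=[0]; indeg=(0,0,0,2,1,0,0)
step 2: output 1; order=[0,1]; indeg=(0,0,0,1,1,0,0)
step 3: output 2; order=[0,1,2]; indeg=(0,0,0,1,1,0,0)
step 4: output 5; order=[0,1,2,5]; indeg=(0,0,0,1,1,0,0)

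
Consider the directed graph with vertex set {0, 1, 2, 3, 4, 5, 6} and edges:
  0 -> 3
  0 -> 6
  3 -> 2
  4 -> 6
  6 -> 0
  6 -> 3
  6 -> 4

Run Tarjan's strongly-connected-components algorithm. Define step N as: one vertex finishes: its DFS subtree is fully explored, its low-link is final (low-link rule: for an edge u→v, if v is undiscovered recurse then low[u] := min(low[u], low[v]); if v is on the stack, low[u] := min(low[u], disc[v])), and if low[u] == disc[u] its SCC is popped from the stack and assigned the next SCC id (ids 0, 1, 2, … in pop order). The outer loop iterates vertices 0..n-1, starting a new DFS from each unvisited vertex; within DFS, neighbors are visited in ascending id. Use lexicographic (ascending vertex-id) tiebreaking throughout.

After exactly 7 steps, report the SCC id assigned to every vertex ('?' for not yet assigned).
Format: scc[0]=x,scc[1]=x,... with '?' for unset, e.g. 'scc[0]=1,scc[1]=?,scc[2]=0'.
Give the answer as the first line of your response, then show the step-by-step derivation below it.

scc[0]=2,scc[1]=3,scc[2]=0,scc[3]=1,scc[4]=2,scc[5]=4,scc[6]=2

step 1: low=(low[0]=0,low[1]=?,low[2]=2,low[3]=1,low[4]=?,low[5]=?,low[6]=?); scc=(scc[0]=?,scc[1]=?,scc[2]=0,scc[3]=?,scc[4]=?,scc[5]=?,scc[6]=?)
step 2: low=(low[0]=0,low[1]=?,low[2]=2,low[3]=1,low[4]=?,low[5]=?,low[6]=?); scc=(scc[0]=?,scc[1]=?,scc[2]=0,scc[3]=1,scc[4]=?,scc[5]=?,scc[6]=?)
step 3: low=(low[0]=0,low[1]=?,low[2]=2,low[3]=1,low[4]=3,low[5]=?,low[6]=0); scc=(scc[0]=?,scc[1]=?,scc[2]=0,scc[3]=1,scc[4]=?,scc[5]=?,scc[6]=?)
step 4: low=(low[0]=0,low[1]=?,low[2]=2,low[3]=1,low[4]=3,low[5]=?,low[6]=0); scc=(scc[0]=?,scc[1]=?,scc[2]=0,scc[3]=1,scc[4]=?,scc[5]=?,scc[6]=?)
step 5: low=(low[0]=0,low[1]=?,low[2]=2,low[3]=1,low[4]=3,low[5]=?,low[6]=0); scc=(scc[0]=2,scc[1]=?,scc[2]=0,scc[3]=1,scc[4]=2,scc[5]=?,scc[6]=2)
step 6: low=(low[0]=0,low[1]=5,low[2]=2,low[3]=1,low[4]=3,low[5]=?,low[6]=0); scc=(scc[0]=2,scc[1]=3,scc[2]=0,scc[3]=1,scc[4]=2,scc[5]=?,scc[6]=2)
step 7: low=(low[0]=0,low[1]=5,low[2]=2,low[3]=1,low[4]=3,low[5]=6,low[6]=0); scc=(scc[0]=2,scc[1]=3,scc[2]=0,scc[3]=1,scc[4]=2,scc[5]=4,scc[6]=2)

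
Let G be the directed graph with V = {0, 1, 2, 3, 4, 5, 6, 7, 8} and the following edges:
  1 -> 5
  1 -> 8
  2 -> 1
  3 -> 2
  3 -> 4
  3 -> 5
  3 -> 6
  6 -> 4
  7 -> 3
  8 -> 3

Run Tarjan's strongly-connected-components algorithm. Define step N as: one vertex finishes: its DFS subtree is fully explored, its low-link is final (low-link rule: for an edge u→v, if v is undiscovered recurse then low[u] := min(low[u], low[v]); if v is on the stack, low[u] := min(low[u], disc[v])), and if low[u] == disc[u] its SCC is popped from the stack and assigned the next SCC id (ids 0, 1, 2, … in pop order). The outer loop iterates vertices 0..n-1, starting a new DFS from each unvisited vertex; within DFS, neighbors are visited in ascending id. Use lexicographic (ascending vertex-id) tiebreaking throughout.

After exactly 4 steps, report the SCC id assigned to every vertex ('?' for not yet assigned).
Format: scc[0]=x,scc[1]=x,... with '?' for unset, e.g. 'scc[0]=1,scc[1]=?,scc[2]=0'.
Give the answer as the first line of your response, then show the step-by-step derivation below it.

scc[0]=0,scc[1]=?,scc[2]=?,scc[3]=?,scc[4]=2,scc[5]=1,scc[6]=?,scc[7]=?,scc[8]=?

step 1: low=(low[0]=0,low[1]=?,low[2]=?,low[3]=?,low[4]=?,low[5]=?,low[6]=?,low[7]=?,low[8]=?); scc=(scc[0]=0,scc[1]=?,scc[2]=?,scc[3]=?,scc[4]=?,scc[5]=?,scc[6]=?,scc[7]=?,scc[8]=?)
step 2: low=(low[0]=0,low[1]=1,low[2]=?,low[3]=?,low[4]=?,low[5]=2,low[6]=?,low[7]=?,low[8]=?); scc=(scc[0]=0,scc[1]=?,scc[2]=?,scc[3]=?,scc[4]=?,scc[5]=1,scc[6]=?,scc[7]=?,scc[8]=?)
step 3: low=(low[0]=0,low[1]=1,low[2]=1,low[3]=4,low[4]=?,low[5]=2,low[6]=?,low[7]=?,low[8]=3); scc=(scc[0]=0,scc[1]=?,scc[2]=?,scc[3]=?,scc[4]=?,scc[5]=1,scc[6]=?,scc[7]=?,scc[8]=?)
step 4: low=(low[0]=0,low[1]=1,low[2]=1,low[3]=1,low[4]=6,low[5]=2,low[6]=?,low[7]=?,low[8]=3); scc=(scc[0]=0,scc[1]=?,scc[2]=?,scc[3]=?,scc[4]=2,scc[5]=1,scc[6]=?,scc[7]=?,scc[8]=?)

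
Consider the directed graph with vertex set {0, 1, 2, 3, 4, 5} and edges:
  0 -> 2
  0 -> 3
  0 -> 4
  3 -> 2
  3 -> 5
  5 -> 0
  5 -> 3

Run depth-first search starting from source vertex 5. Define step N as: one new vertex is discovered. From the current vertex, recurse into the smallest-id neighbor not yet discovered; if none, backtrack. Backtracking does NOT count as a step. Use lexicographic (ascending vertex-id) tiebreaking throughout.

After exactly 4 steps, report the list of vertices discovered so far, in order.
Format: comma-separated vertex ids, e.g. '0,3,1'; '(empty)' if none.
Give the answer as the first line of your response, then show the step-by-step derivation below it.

5,0,2,3

step 1: discover 5; path=5; order=5
step 2: discover 0; path=5>0; order=5,0
step 3: discover 2; path=5>0>2; order=5,0,2
step 4: discover 3; path=5>0>3; order=5,0,2,3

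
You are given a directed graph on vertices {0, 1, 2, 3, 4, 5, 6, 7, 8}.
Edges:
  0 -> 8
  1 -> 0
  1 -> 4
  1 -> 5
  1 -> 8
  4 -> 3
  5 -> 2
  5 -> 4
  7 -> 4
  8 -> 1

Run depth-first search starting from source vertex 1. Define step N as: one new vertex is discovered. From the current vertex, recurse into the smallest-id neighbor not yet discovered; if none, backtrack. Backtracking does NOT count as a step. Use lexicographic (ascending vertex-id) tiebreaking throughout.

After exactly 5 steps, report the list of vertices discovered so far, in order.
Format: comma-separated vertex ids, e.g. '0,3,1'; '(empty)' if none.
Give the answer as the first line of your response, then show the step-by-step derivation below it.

1,0,8,4,3

step 1: discover 1; path=1; order=1
step 2: discover 0; path=1>0; order=1,0
step 3: discover 8; path=1>0>8; order=1,0,8
step 4: discover 4; path=1>4; order=1,0,8,4
step 5: discover 3; path=1>4>3; order=1,0,8,4,3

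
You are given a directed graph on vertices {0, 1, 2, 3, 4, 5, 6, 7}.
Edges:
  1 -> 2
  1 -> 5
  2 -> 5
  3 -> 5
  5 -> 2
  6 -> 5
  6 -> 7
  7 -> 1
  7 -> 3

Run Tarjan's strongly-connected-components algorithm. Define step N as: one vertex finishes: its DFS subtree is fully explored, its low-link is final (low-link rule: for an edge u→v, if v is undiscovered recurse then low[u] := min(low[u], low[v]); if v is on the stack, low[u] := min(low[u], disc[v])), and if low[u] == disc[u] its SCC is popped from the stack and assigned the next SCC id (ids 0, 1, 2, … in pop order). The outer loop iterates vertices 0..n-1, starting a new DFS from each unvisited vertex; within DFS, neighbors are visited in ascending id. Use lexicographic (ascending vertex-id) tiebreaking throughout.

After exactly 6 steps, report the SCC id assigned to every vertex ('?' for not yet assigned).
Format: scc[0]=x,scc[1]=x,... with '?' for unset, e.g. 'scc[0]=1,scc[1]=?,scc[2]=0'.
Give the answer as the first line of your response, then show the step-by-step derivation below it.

scc[0]=0,scc[1]=2,scc[2]=1,scc[3]=3,scc[4]=4,scc[5]=1,scc[6]=?,scc[7]=?

step 1: low=(low[0]=0,low[1]=?,low[2]=?,low[3]=?,low[4]=?,low[5]=?,low[6]=?,low[7]=?); scc=(scc[0]=0,scc[1]=?,scc[2]=?,scc[3]=?,scc[4]=?,scc[5]=?,scc[6]=?,scc[7]=?)
step 2: low=(low[0]=0,low[1]=1,low[2]=2,low[3]=?,low[4]=?,low[5]=2,low[6]=?,low[7]=?); scc=(scc[0]=0,scc[1]=?,scc[2]=?,scc[3]=?,scc[4]=?,scc[5]=?,scc[6]=?,scc[7]=?)
step 3: low=(low[0]=0,low[1]=1,low[2]=2,low[3]=?,low[4]=?,low[5]=2,low[6]=?,low[7]=?); scc=(scc[0]=0,scc[1]=?,scc[2]=1,scc[3]=?,scc[4]=?,scc[5]=1,scc[6]=?,scc[7]=?)
step 4: low=(low[0]=0,low[1]=1,low[2]=2,low[3]=?,low[4]=?,low[5]=2,low[6]=?,low[7]=?); scc=(scc[0]=0,scc[1]=2,scc[2]=1,scc[3]=?,scc[4]=?,scc[5]=1,scc[6]=?,scc[7]=?)
step 5: low=(low[0]=0,low[1]=1,low[2]=2,low[3]=4,low[4]=?,low[5]=2,low[6]=?,low[7]=?); scc=(scc[0]=0,scc[1]=2,scc[2]=1,scc[3]=3,scc[4]=?,scc[5]=1,scc[6]=?,scc[7]=?)
step 6: low=(low[0]=0,low[1]=1,low[2]=2,low[3]=4,low[4]=5,low[5]=2,low[6]=?,low[7]=?); scc=(scc[0]=0,scc[1]=2,scc[2]=1,scc[3]=3,scc[4]=4,scc[5]=1,scc[6]=?,scc[7]=?)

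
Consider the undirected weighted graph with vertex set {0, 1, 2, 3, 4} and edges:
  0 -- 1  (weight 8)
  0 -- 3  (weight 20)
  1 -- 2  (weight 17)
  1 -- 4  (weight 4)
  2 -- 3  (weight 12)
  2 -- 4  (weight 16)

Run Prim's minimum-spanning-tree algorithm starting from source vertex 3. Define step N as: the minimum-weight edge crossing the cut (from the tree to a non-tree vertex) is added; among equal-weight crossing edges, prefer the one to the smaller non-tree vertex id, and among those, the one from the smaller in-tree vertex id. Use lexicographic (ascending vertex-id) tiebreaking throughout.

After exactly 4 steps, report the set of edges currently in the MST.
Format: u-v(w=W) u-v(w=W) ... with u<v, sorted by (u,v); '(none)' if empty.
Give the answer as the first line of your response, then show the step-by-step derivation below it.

0-1(w=8) 1-4(w=4) 2-3(w=12) 2-4(w=16)

step 1: add edge 2-3 (w=12); MST = {2-3(w=12)}
step 2: add edge 2-4 (w=16); MST = {2-3(w=12) 2-4(w=16)}
step 3: add edge 1-4 (w=4); MST = {1-4(w=4) 2-3(w=12) 2-4(w=16)}
step 4: add edge 0-1 (w=8); MST = {0-1(w=8) 1-4(w=4) 2-3(w=12) 2-4(w=16)}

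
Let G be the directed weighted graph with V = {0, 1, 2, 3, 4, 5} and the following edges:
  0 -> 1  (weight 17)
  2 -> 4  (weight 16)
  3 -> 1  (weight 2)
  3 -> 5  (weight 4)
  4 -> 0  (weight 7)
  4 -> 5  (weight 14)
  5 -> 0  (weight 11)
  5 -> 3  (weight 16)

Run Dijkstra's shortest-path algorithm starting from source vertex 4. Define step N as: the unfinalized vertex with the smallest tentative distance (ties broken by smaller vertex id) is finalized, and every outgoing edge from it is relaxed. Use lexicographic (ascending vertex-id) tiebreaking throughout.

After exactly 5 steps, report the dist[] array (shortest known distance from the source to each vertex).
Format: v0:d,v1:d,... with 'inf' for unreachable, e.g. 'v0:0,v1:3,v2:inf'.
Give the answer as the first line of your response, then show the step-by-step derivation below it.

v0:7,v1:24,v2:inf,v3:30,v4:0,v5:14

step 1: dist = v0:7,v1:inf,v2:inf,v3:inf,v4:0,v5:14
step 2: dist = v0:7,v1:24,v2:inf,v3:inf,v4:0,v5:14
step 3: dist = v0:7,v1:24,v2:inf,v3:30,v4:0,v5:14
step 4: dist = v0:7,v1:24,v2:inf,v3:30,v4:0,v5:14
step 5: dist = v0:7,v1:24,v2:inf,v3:30,v4:0,v5:14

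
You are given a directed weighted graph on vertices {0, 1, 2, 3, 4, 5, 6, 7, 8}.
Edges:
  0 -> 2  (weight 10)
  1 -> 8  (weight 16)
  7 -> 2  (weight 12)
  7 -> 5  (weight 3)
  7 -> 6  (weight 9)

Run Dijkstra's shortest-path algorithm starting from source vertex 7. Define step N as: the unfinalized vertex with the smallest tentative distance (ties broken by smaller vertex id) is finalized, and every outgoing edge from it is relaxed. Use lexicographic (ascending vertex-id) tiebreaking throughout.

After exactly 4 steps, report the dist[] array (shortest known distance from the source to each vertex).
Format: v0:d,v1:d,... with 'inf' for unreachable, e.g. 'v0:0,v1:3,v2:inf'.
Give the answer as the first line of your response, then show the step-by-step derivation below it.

v0:inf,v1:inf,v2:12,v3:inf,v4:inf,v5:3,v6:9,v7:0,v8:inf

step 1: dist = v0:inf,v1:inf,v2:12,v3:inf,v4:inf,v5:3,v6:9,v7:0,v8:inf
step 2: dist = v0:inf,v1:inf,v2:12,v3:inf,v4:inf,v5:3,v6:9,v7:0,v8:inf
step 3: dist = v0:inf,v1:inf,v2:12,v3:inf,v4:inf,v5:3,v6:9,v7:0,v8:inf
step 4: dist = v0:inf,v1:inf,v2:12,v3:inf,v4:inf,v5:3,v6:9,v7:0,v8:inf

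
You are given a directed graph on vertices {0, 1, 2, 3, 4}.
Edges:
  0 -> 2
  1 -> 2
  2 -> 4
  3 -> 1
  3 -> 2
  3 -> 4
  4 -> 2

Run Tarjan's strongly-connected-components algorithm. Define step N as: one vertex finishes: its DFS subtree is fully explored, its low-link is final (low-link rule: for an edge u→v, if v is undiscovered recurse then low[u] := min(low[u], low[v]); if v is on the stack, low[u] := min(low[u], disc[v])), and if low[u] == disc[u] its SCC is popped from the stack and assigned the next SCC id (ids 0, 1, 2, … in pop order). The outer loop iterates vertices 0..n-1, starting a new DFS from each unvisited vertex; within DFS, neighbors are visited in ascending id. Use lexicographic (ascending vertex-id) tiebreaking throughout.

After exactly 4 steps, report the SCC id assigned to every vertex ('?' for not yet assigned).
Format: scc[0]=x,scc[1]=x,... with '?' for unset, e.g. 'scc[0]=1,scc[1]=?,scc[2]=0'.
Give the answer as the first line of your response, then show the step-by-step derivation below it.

scc[0]=1,scc[1]=2,scc[2]=0,scc[3]=?,scc[4]=0

step 1: low=(low[0]=0,low[1]=?,low[2]=1,low[3]=?,low[4]=1); scc=(scc[0]=?,scc[1]=?,scc[2]=?,scc[3]=?,scc[4]=?)
step 2: low=(low[0]=0,low[1]=?,low[2]=1,low[3]=?,low[4]=1); scc=(scc[0]=?,scc[1]=?,scc[2]=0,scc[3]=?,scc[4]=0)
step 3: low=(low[0]=0,low[1]=?,low[2]=1,low[3]=?,low[4]=1); scc=(scc[0]=1,scc[1]=?,scc[2]=0,scc[3]=?,scc[4]=0)
step 4: low=(low[0]=0,low[1]=3,low[2]=1,low[3]=?,low[4]=1); scc=(scc[0]=1,scc[1]=2,scc[2]=0,scc[3]=?,scc[4]=0)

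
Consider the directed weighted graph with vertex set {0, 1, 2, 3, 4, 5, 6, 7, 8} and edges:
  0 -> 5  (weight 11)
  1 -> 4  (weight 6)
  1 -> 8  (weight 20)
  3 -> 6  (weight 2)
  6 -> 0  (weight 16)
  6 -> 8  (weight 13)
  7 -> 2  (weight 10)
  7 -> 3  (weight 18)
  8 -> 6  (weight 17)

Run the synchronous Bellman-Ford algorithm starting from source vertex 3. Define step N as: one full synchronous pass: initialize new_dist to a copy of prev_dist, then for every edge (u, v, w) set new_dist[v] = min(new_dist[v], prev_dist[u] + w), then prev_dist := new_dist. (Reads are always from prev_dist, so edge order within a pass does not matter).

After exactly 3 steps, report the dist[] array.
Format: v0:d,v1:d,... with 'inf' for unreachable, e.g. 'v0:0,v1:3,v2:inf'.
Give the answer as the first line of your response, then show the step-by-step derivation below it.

v0:18,v1:inf,v2:inf,v3:0,v4:inf,v5:29,v6:2,v7:inf,v8:15

step 1: dist = v0:inf,v1:inf,v2:inf,v3:0,v4:inf,v5:inf,v6:2,v7:inf,v8:inf
step 2: dist = v0:18,v1:inf,v2:inf,v3:0,v4:inf,v5:inf,v6:2,v7:inf,v8:15
step 3: dist = v0:18,v1:inf,v2:inf,v3:0,v4:inf,v5:29,v6:2,v7:inf,v8:15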